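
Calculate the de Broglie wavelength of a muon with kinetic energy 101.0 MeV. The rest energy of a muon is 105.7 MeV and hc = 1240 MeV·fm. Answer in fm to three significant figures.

λ = 6.98 fm

Total energy E = KE + m₀c² = 101.0 + 105.7 = 206.7 MeV.
(pc)² = E² − (m₀c²)² = (206.7)² − (105.7)² = 3.155 × 10⁴ MeV², so pc = 177.6 MeV.
λ = hc/(pc) = 1240 MeV·fm / 177.6 MeV = 6.98 fm.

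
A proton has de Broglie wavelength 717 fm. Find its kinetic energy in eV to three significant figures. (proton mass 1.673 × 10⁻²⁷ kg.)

p = h/λ = 6.626 × 10⁻³⁴ / 7.170 × 10⁻¹³ = 9.241 × 10⁻²² kg·m/s.
KE = p²/(2m) = (9.241 × 10⁻²²)² / (2 × 1.673 × 10⁻²⁷) = 2.552 × 10⁻¹⁶ J = 1590 eV.

KE = 1590 eV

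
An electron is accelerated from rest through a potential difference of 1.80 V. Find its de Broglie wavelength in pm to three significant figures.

KE = eV = 1.602 × 10⁻¹⁹ × 1.800 = 2.884 × 10⁻¹⁹ J.
p = √(2mKE) = √(2 × 9.109 × 10⁻³¹ × 2.884 × 10⁻¹⁹) = 7.248 × 10⁻²⁵ kg·m/s.
λ = h/p = 6.626 × 10⁻³⁴ / 7.248 × 10⁻²⁵ = 9.14 × 10⁻¹⁰ m = 914 pm.

λ = 914 pm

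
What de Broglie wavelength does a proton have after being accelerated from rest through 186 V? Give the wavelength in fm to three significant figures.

λ = 2100 fm

KE = eV = 1.602 × 10⁻¹⁹ × 186.0 = 2.980 × 10⁻¹⁷ J.
p = √(2mKE) = √(2 × 1.673 × 10⁻²⁷ × 2.980 × 10⁻¹⁷) = 3.158 × 10⁻²² kg·m/s.
λ = h/p = 6.626 × 10⁻³⁴ / 3.158 × 10⁻²² = 2.10 × 10⁻¹² m = 2100 fm.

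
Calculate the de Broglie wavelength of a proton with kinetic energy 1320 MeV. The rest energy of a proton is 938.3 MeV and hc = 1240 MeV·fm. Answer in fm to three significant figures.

Total energy E = KE + m₀c² = 1320 + 938.3 = 2258.3 MeV.
(pc)² = E² − (m₀c²)² = (2258.3)² − (938.3)² = 4.220 × 10⁶ MeV², so pc = 2054 MeV.
λ = hc/(pc) = 1240 MeV·fm / 2054 MeV = 0.604 fm.

λ = 0.604 fm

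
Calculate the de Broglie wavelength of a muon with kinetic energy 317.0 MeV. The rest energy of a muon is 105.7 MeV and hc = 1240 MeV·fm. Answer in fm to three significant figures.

Total energy E = KE + m₀c² = 317.0 + 105.7 = 422.7 MeV.
(pc)² = E² − (m₀c²)² = (422.7)² − (105.7)² = 1.675 × 10⁵ MeV², so pc = 409.3 MeV.
λ = hc/(pc) = 1240 MeV·fm / 409.3 MeV = 3.03 fm.

λ = 3.03 fm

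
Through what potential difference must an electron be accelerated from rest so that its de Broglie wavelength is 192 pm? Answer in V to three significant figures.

V = 40.8 V

p = h/λ = 6.626 × 10⁻³⁴ / 1.920 × 10⁻¹⁰ = 3.451 × 10⁻²⁴ kg·m/s.
KE = p²/(2m) = 6.537 × 10⁻¹⁸ J.
V = KE/e = 6.537 × 10⁻¹⁸ / (1.602 × 10⁻¹⁹) = 40.8 V.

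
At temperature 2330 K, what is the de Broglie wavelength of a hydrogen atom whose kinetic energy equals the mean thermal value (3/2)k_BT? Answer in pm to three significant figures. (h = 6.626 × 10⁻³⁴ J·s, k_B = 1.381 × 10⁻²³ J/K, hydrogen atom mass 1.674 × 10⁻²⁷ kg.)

λ = 52.1 pm

KE = (3/2)k_BT = 1.5 × 1.381 × 10⁻²³ × 2330 = 4.827 × 10⁻²⁰ J.
p = √(2mKE) = √(2 × 1.674 × 10⁻²⁷ × 4.827 × 10⁻²⁰) = 1.271 × 10⁻²³ kg·m/s.
λ = h/p = 5.21 × 10⁻¹¹ m = 52.1 pm.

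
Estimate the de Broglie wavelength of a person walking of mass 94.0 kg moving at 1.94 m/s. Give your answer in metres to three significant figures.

p = mv = 94.0 × 1.94 = 1.824 × 10² kg·m/s.
λ = h/p = 6.626 × 10⁻³⁴ / 1.824 × 10² = 3.63 × 10⁻³⁶ m.

λ = 3.63 × 10⁻³⁶ m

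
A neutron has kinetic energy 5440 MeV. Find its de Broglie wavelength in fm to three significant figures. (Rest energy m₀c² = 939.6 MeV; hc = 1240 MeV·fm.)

Total energy E = KE + m₀c² = 5440 + 939.6 = 6379.6 MeV.
(pc)² = E² − (m₀c²)² = (6379.6)² − (939.6)² = 3.982 × 10⁷ MeV², so pc = 6310 MeV.
λ = hc/(pc) = 1240 MeV·fm / 6310 MeV = 0.197 fm.

λ = 0.197 fm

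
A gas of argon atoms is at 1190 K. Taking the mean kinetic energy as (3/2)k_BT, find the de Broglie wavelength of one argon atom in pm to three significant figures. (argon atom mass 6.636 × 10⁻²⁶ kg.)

KE = (3/2)k_BT = 1.5 × 1.381 × 10⁻²³ × 1190 = 2.465 × 10⁻²⁰ J.
p = √(2mKE) = √(2 × 6.636 × 10⁻²⁶ × 2.465 × 10⁻²⁰) = 5.720 × 10⁻²³ kg·m/s.
λ = h/p = 1.16 × 10⁻¹¹ m = 11.6 pm.

λ = 11.6 pm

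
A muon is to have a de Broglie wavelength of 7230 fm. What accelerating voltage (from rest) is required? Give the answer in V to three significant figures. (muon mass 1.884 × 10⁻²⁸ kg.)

V = 139 V

p = h/λ = 6.626 × 10⁻³⁴ / 7.230 × 10⁻¹² = 9.165 × 10⁻²³ kg·m/s.
KE = p²/(2m) = 2.229 × 10⁻¹⁷ J.
V = KE/e = 2.229 × 10⁻¹⁷ / (1.602 × 10⁻¹⁹) = 139 V.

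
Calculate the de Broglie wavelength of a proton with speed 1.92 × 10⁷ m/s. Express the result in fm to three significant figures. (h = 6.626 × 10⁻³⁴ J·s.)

λ = 20.6 fm

p = mv = 1.673 × 10⁻²⁷ × 1.92 × 10⁷ = 3.212 × 10⁻²⁰ kg·m/s.
λ = h/p = 6.626 × 10⁻³⁴ / 3.212 × 10⁻²⁰ = 2.06 × 10⁻¹⁴ m = 20.6 fm.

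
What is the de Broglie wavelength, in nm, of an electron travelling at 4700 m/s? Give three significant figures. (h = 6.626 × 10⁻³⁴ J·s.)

λ = 155 nm

p = mv = 9.109 × 10⁻³¹ × 4700 = 4.281 × 10⁻²⁷ kg·m/s.
λ = h/p = 6.626 × 10⁻³⁴ / 4.281 × 10⁻²⁷ = 1.55 × 10⁻⁷ m = 155 nm.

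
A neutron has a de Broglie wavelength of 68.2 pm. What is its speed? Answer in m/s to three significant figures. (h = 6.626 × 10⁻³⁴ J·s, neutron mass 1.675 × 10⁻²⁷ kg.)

p = h/λ = 6.626 × 10⁻³⁴ / 6.820 × 10⁻¹¹ = 9.716 × 10⁻²⁴ kg·m/s.
v = p/m = 9.716 × 10⁻²⁴ / 1.675 × 10⁻²⁷ = 5.80 × 10³ m/s = 5800 m/s.

v = 5800 m/s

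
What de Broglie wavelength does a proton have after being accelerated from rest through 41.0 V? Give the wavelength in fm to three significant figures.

λ = 4470 fm

KE = eV = 1.602 × 10⁻¹⁹ × 41.00 = 6.568 × 10⁻¹⁸ J.
p = √(2mKE) = √(2 × 1.673 × 10⁻²⁷ × 6.568 × 10⁻¹⁸) = 1.482 × 10⁻²² kg·m/s.
λ = h/p = 6.626 × 10⁻³⁴ / 1.482 × 10⁻²² = 4.47 × 10⁻¹² m = 4470 fm.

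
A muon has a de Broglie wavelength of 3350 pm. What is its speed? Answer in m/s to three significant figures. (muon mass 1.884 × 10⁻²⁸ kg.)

p = h/λ = 6.626 × 10⁻³⁴ / 3.350 × 10⁻⁹ = 1.978 × 10⁻²⁵ kg·m/s.
v = p/m = 1.978 × 10⁻²⁵ / 1.884 × 10⁻²⁸ = 1.05 × 10³ m/s = 1050 m/s.

v = 1050 m/s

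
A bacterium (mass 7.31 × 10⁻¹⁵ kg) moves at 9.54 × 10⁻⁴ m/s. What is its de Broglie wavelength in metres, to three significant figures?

p = mv = 7.31 × 10⁻¹⁵ × 9.54 × 10⁻⁴ = 6.974 × 10⁻¹⁸ kg·m/s.
λ = h/p = 6.626 × 10⁻³⁴ / 6.974 × 10⁻¹⁸ = 9.50 × 10⁻¹⁷ m.

λ = 9.50 × 10⁻¹⁷ m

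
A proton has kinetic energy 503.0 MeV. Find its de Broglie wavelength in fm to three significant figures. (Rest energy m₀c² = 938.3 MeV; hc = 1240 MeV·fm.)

Total energy E = KE + m₀c² = 503.0 + 938.3 = 1441.3 MeV.
(pc)² = E² − (m₀c²)² = (1441.3)² − (938.3)² = 1.197 × 10⁶ MeV², so pc = 1094 MeV.
λ = hc/(pc) = 1240 MeV·fm / 1094 MeV = 1.13 fm.

λ = 1.13 fm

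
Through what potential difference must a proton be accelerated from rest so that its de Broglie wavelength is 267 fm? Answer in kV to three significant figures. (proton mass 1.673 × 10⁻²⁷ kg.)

p = h/λ = 6.626 × 10⁻³⁴ / 2.670 × 10⁻¹³ = 2.482 × 10⁻²¹ kg·m/s.
KE = p²/(2m) = 1.841 × 10⁻¹⁵ J.
V = KE/e = 1.841 × 10⁻¹⁵ / (1.602 × 10⁻¹⁹) = 11.5 kV.

V = 11.5 kV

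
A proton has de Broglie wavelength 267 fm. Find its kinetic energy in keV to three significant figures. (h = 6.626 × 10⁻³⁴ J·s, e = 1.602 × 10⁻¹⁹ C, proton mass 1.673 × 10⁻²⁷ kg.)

p = h/λ = 6.626 × 10⁻³⁴ / 2.670 × 10⁻¹³ = 2.482 × 10⁻²¹ kg·m/s.
KE = p²/(2m) = (2.482 × 10⁻²¹)² / (2 × 1.673 × 10⁻²⁷) = 1.841 × 10⁻¹⁵ J = 11.5 keV.

KE = 11.5 keV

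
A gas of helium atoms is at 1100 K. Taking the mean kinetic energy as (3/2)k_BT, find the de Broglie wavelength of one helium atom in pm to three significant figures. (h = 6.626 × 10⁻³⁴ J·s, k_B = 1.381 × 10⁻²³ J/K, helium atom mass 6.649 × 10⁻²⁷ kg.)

KE = (3/2)k_BT = 1.5 × 1.381 × 10⁻²³ × 1100 = 2.279 × 10⁻²⁰ J.
p = √(2mKE) = √(2 × 6.649 × 10⁻²⁷ × 2.279 × 10⁻²⁰) = 1.741 × 10⁻²³ kg·m/s.
λ = h/p = 3.81 × 10⁻¹¹ m = 38.1 pm.

λ = 38.1 pm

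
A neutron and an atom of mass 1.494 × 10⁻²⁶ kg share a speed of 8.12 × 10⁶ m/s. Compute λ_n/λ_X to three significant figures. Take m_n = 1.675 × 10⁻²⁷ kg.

λ_n/λ_X = 8.92

At fixed v, p = mv so λ = h/(mv) ∝ 1/m.
λ_n/λ_X = m_X/m_n = 1.494 × 10⁻²⁶/1.675 × 10⁻²⁷ = 8.92.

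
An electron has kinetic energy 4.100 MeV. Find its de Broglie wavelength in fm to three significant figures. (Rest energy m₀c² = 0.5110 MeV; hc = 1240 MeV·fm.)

Total energy E = KE + m₀c² = 4.100 + 0.5110 = 4.6110 MeV.
(pc)² = E² − (m₀c²)² = (4.6110)² − (0.5110)² = 21.00 MeV², so pc = 4.583 MeV.
λ = hc/(pc) = 1240 MeV·fm / 4.583 MeV = 271 fm.

λ = 271 fm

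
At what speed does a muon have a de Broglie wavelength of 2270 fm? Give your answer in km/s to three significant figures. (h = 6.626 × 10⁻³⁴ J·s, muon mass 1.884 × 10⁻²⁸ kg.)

p = h/λ = 6.626 × 10⁻³⁴ / 2.270 × 10⁻¹² = 2.919 × 10⁻²² kg·m/s.
v = p/m = 2.919 × 10⁻²² / 1.884 × 10⁻²⁸ = 1.55 × 10⁶ m/s = 1550 km/s.

v = 1550 km/s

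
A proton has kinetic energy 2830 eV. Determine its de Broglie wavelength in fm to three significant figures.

λ = 538 fm

KE = 2830 eV = 4.534 × 10⁻¹⁶ J.
p = √(2mKE) = √(2 × 1.673 × 10⁻²⁷ × 4.534 × 10⁻¹⁶) = 1.232 × 10⁻²¹ kg·m/s.
λ = h/p = 6.626 × 10⁻³⁴ / 1.232 × 10⁻²¹ = 5.38 × 10⁻¹³ m = 538 fm.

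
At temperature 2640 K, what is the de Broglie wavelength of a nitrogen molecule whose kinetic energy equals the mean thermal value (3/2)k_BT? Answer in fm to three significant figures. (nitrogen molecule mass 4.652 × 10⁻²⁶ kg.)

λ = 9290 fm

KE = (3/2)k_BT = 1.5 × 1.381 × 10⁻²³ × 2640 = 5.469 × 10⁻²⁰ J.
p = √(2mKE) = √(2 × 4.652 × 10⁻²⁶ × 5.469 × 10⁻²⁰) = 7.133 × 10⁻²³ kg·m/s.
λ = h/p = 9.29 × 10⁻¹² m = 9290 fm.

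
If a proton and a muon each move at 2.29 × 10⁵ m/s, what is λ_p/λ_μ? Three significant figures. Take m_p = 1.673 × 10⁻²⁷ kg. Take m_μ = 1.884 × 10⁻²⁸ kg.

λ_p/λ_μ = 0.113

At fixed v, p = mv so λ = h/(mv) ∝ 1/m.
λ_p/λ_μ = m_μ/m_p = 1.884 × 10⁻²⁸/1.673 × 10⁻²⁷ = 0.113.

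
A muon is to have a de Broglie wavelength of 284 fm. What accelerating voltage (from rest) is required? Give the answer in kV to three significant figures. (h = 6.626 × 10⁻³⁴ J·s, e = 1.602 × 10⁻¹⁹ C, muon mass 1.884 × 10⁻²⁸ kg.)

p = h/λ = 6.626 × 10⁻³⁴ / 2.840 × 10⁻¹³ = 2.333 × 10⁻²¹ kg·m/s.
KE = p²/(2m) = 1.445 × 10⁻¹⁴ J.
V = KE/e = 1.445 × 10⁻¹⁴ / (1.602 × 10⁻¹⁹) = 90.2 kV.

V = 90.2 kV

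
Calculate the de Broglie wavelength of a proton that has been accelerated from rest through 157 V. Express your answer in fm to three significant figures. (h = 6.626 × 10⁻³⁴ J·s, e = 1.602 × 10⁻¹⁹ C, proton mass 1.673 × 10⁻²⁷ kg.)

λ = 2280 fm

KE = eV = 1.602 × 10⁻¹⁹ × 157.0 = 2.515 × 10⁻¹⁷ J.
p = √(2mKE) = √(2 × 1.673 × 10⁻²⁷ × 2.515 × 10⁻¹⁷) = 2.901 × 10⁻²² kg·m/s.
λ = h/p = 6.626 × 10⁻³⁴ / 2.901 × 10⁻²² = 2.28 × 10⁻¹² m = 2280 fm.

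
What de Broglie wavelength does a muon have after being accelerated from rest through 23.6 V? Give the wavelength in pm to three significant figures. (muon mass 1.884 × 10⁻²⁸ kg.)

λ = 17.6 pm

KE = eV = 1.602 × 10⁻¹⁹ × 23.60 = 3.781 × 10⁻¹⁸ J.
p = √(2mKE) = √(2 × 1.884 × 10⁻²⁸ × 3.781 × 10⁻¹⁸) = 3.774 × 10⁻²³ kg·m/s.
λ = h/p = 6.626 × 10⁻³⁴ / 3.774 × 10⁻²³ = 1.76 × 10⁻¹¹ m = 17.6 pm.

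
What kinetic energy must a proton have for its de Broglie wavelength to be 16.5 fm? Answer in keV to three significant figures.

p = h/λ = 6.626 × 10⁻³⁴ / 1.650 × 10⁻¹⁴ = 4.016 × 10⁻²⁰ kg·m/s.
KE = p²/(2m) = (4.016 × 10⁻²⁰)² / (2 × 1.673 × 10⁻²⁷) = 4.820 × 10⁻¹³ J = 3010 keV.

KE = 3010 keV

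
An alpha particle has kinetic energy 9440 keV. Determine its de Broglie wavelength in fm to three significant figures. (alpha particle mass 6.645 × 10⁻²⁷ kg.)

λ = 4.67 fm

KE = 9440 keV = 1.512 × 10⁻¹² J.
p = √(2mKE) = √(2 × 6.645 × 10⁻²⁷ × 1.512 × 10⁻¹²) = 1.418 × 10⁻¹⁹ kg·m/s.
λ = h/p = 6.626 × 10⁻³⁴ / 1.418 × 10⁻¹⁹ = 4.67 × 10⁻¹⁵ m = 4.67 fm.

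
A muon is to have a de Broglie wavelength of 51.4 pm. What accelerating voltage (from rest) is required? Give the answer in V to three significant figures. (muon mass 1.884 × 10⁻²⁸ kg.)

V = 2.75 V

p = h/λ = 6.626 × 10⁻³⁴ / 5.140 × 10⁻¹¹ = 1.289 × 10⁻²³ kg·m/s.
KE = p²/(2m) = 4.410 × 10⁻¹⁹ J.
V = KE/e = 4.410 × 10⁻¹⁹ / (1.602 × 10⁻¹⁹) = 2.75 V.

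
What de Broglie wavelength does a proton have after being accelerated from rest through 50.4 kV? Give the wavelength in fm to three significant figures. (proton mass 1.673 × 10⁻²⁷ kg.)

KE = eV = 1.602 × 10⁻¹⁹ × 5.040 × 10⁴ = 8.074 × 10⁻¹⁵ J.
p = √(2mKE) = √(2 × 1.673 × 10⁻²⁷ × 8.074 × 10⁻¹⁵) = 5.198 × 10⁻²¹ kg·m/s.
λ = h/p = 6.626 × 10⁻³⁴ / 5.198 × 10⁻²¹ = 1.27 × 10⁻¹³ m = 127 fm.

λ = 127 fm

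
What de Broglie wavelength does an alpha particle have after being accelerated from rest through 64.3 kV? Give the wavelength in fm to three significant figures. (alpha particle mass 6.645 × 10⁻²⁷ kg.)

λ = 40.0 fm

KE = 2eV = 2 × 1.602 × 10⁻¹⁹ × 6.430 × 10⁴ = 2.060 × 10⁻¹⁴ J.
p = √(2mKE) = √(2 × 6.645 × 10⁻²⁷ × 2.060 × 10⁻¹⁴) = 1.655 × 10⁻²⁰ kg·m/s.
λ = h/p = 6.626 × 10⁻³⁴ / 1.655 × 10⁻²⁰ = 4.00 × 10⁻¹⁴ m = 40.0 fm.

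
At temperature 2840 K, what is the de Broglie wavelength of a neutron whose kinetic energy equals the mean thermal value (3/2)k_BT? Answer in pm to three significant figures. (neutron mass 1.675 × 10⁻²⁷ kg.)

KE = (3/2)k_BT = 1.5 × 1.381 × 10⁻²³ × 2840 = 5.883 × 10⁻²⁰ J.
p = √(2mKE) = √(2 × 1.675 × 10⁻²⁷ × 5.883 × 10⁻²⁰) = 1.404 × 10⁻²³ kg·m/s.
λ = h/p = 4.72 × 10⁻¹¹ m = 47.2 pm.

λ = 47.2 pm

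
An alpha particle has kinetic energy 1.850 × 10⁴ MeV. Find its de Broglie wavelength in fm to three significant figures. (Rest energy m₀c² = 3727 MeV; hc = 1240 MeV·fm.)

λ = 0.0566 fm

Total energy E = KE + m₀c² = 1.850 × 10⁴ + 3727 = 22227 MeV.
(pc)² = E² − (m₀c²)² = (22227)² − (3727)² = 4.801 × 10⁸ MeV², so pc = 2.191 × 10⁴ MeV.
λ = hc/(pc) = 1240 MeV·fm / 2.191 × 10⁴ MeV = 0.0566 fm.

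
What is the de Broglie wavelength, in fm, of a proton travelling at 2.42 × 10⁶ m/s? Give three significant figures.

λ = 164 fm

p = mv = 1.673 × 10⁻²⁷ × 2.42 × 10⁶ = 4.049 × 10⁻²¹ kg·m/s.
λ = h/p = 6.626 × 10⁻³⁴ / 4.049 × 10⁻²¹ = 1.64 × 10⁻¹³ m = 164 fm.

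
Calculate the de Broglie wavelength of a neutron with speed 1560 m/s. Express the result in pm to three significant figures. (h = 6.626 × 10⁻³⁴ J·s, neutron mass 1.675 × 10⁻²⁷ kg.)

λ = 254 pm

p = mv = 1.675 × 10⁻²⁷ × 1560 = 2.613 × 10⁻²⁴ kg·m/s.
λ = h/p = 6.626 × 10⁻³⁴ / 2.613 × 10⁻²⁴ = 2.54 × 10⁻¹⁰ m = 254 pm.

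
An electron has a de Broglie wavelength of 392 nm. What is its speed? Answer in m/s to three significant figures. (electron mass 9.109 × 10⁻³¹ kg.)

v = 1860 m/s

p = h/λ = 6.626 × 10⁻³⁴ / 3.920 × 10⁻⁷ = 1.690 × 10⁻²⁷ kg·m/s.
v = p/m = 1.690 × 10⁻²⁷ / 9.109 × 10⁻³¹ = 1.86 × 10³ m/s = 1860 m/s.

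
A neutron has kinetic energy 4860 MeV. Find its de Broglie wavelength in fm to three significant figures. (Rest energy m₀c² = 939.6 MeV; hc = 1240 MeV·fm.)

λ = 0.217 fm

Total energy E = KE + m₀c² = 4860 + 939.6 = 5799.6 MeV.
(pc)² = E² − (m₀c²)² = (5799.6)² − (939.6)² = 3.275 × 10⁷ MeV², so pc = 5723 MeV.
λ = hc/(pc) = 1240 MeV·fm / 5723 MeV = 0.217 fm.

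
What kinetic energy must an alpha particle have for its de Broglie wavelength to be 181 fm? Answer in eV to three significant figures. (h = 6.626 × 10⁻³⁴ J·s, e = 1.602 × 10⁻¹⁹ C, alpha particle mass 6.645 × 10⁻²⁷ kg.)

KE = 6290 eV

p = h/λ = 6.626 × 10⁻³⁴ / 1.810 × 10⁻¹³ = 3.661 × 10⁻²¹ kg·m/s.
KE = p²/(2m) = (3.661 × 10⁻²¹)² / (2 × 6.645 × 10⁻²⁷) = 1.008 × 10⁻¹⁵ J = 6290 eV.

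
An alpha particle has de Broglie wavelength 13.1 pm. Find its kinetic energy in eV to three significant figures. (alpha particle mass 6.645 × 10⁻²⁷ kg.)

p = h/λ = 6.626 × 10⁻³⁴ / 1.310 × 10⁻¹¹ = 5.058 × 10⁻²³ kg·m/s.
KE = p²/(2m) = (5.058 × 10⁻²³)² / (2 × 6.645 × 10⁻²⁷) = 1.925 × 10⁻¹⁹ J = 1.20 eV.

KE = 1.20 eV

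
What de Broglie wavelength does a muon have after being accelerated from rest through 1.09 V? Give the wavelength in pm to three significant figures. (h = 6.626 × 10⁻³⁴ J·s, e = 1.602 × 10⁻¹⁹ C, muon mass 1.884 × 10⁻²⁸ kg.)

λ = 81.7 pm

KE = eV = 1.602 × 10⁻¹⁹ × 1.090 = 1.746 × 10⁻¹⁹ J.
p = √(2mKE) = √(2 × 1.884 × 10⁻²⁸ × 1.746 × 10⁻¹⁹) = 8.111 × 10⁻²⁴ kg·m/s.
λ = h/p = 6.626 × 10⁻³⁴ / 8.111 × 10⁻²⁴ = 8.17 × 10⁻¹¹ m = 81.7 pm.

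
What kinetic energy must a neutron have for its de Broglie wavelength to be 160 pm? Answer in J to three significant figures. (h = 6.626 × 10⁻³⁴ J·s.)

KE = 5.12 × 10⁻²¹ J

p = h/λ = 6.626 × 10⁻³⁴ / 1.600 × 10⁻¹⁰ = 4.141 × 10⁻²⁴ kg·m/s.
KE = p²/(2m) = (4.141 × 10⁻²⁴)² / (2 × 1.675 × 10⁻²⁷) = 5.119 × 10⁻²¹ J = 5.12 × 10⁻²¹ J.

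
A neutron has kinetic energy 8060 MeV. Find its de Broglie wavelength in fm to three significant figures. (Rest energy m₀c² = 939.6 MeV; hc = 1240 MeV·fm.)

Total energy E = KE + m₀c² = 8060 + 939.6 = 8999.6 MeV.
(pc)² = E² − (m₀c²)² = (8999.6)² − (939.6)² = 8.011 × 10⁷ MeV², so pc = 8950 MeV.
λ = hc/(pc) = 1240 MeV·fm / 8950 MeV = 0.139 fm.

λ = 0.139 fm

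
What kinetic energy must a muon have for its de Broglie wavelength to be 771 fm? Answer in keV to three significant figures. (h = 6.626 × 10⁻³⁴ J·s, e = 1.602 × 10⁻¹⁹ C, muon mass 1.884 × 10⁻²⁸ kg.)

p = h/λ = 6.626 × 10⁻³⁴ / 7.710 × 10⁻¹³ = 8.594 × 10⁻²² kg·m/s.
KE = p²/(2m) = (8.594 × 10⁻²²)² / (2 × 1.884 × 10⁻²⁸) = 1.960 × 10⁻¹⁵ J = 12.2 keV.

KE = 12.2 keV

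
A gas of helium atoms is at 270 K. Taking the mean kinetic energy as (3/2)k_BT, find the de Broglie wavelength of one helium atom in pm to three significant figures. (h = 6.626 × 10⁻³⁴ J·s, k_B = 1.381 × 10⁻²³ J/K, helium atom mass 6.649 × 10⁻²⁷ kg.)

λ = 76.8 pm

KE = (3/2)k_BT = 1.5 × 1.381 × 10⁻²³ × 270 = 5.593 × 10⁻²¹ J.
p = √(2mKE) = √(2 × 6.649 × 10⁻²⁷ × 5.593 × 10⁻²¹) = 8.624 × 10⁻²⁴ kg·m/s.
λ = h/p = 7.68 × 10⁻¹¹ m = 76.8 pm.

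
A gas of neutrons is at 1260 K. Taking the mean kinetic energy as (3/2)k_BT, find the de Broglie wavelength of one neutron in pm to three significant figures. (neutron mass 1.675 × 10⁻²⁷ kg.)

λ = 70.9 pm

KE = (3/2)k_BT = 1.5 × 1.381 × 10⁻²³ × 1260 = 2.610 × 10⁻²⁰ J.
p = √(2mKE) = √(2 × 1.675 × 10⁻²⁷ × 2.610 × 10⁻²⁰) = 9.351 × 10⁻²⁴ kg·m/s.
λ = h/p = 7.09 × 10⁻¹¹ m = 70.9 pm.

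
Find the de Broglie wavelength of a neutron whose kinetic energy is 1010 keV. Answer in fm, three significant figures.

λ = 28.5 fm

KE = 1010 keV = 1.618 × 10⁻¹³ J.
p = √(2mKE) = √(2 × 1.675 × 10⁻²⁷ × 1.618 × 10⁻¹³) = 2.328 × 10⁻²⁰ kg·m/s.
λ = h/p = 6.626 × 10⁻³⁴ / 2.328 × 10⁻²⁰ = 2.85 × 10⁻¹⁴ m = 28.5 fm.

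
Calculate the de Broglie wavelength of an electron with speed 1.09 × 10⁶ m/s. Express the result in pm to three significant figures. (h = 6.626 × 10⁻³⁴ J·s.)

λ = 667 pm

p = mv = 9.109 × 10⁻³¹ × 1.09 × 10⁶ = 9.929 × 10⁻²⁵ kg·m/s.
λ = h/p = 6.626 × 10⁻³⁴ / 9.929 × 10⁻²⁵ = 6.67 × 10⁻¹⁰ m = 667 pm.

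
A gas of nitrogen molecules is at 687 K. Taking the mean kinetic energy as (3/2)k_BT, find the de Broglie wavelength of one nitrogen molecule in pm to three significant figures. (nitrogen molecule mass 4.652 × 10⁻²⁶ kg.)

KE = (3/2)k_BT = 1.5 × 1.381 × 10⁻²³ × 687 = 1.423 × 10⁻²⁰ J.
p = √(2mKE) = √(2 × 4.652 × 10⁻²⁶ × 1.423 × 10⁻²⁰) = 3.639 × 10⁻²³ kg·m/s.
λ = h/p = 1.82 × 10⁻¹¹ m = 18.2 pm.

λ = 18.2 pm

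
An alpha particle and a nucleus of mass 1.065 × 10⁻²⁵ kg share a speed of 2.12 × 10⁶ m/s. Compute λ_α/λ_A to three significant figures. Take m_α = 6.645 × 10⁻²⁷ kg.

λ_α/λ_A = 16.0

At fixed v, p = mv so λ = h/(mv) ∝ 1/m.
λ_α/λ_A = m_A/m_α = 1.065 × 10⁻²⁵/6.645 × 10⁻²⁷ = 16.0.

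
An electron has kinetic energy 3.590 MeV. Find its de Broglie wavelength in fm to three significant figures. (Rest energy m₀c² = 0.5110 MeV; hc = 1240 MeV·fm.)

λ = 305 fm

Total energy E = KE + m₀c² = 3.590 + 0.5110 = 4.1010 MeV.
(pc)² = E² − (m₀c²)² = (4.1010)² − (0.5110)² = 16.56 MeV², so pc = 4.069 MeV.
λ = hc/(pc) = 1240 MeV·fm / 4.069 MeV = 305 fm.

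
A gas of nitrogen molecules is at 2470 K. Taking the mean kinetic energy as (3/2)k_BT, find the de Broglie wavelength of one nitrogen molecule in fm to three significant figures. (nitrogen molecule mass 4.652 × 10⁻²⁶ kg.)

KE = (3/2)k_BT = 1.5 × 1.381 × 10⁻²³ × 2470 = 5.117 × 10⁻²⁰ J.
p = √(2mKE) = √(2 × 4.652 × 10⁻²⁶ × 5.117 × 10⁻²⁰) = 6.900 × 10⁻²³ kg·m/s.
λ = h/p = 9.60 × 10⁻¹² m = 9600 fm.

λ = 9600 fm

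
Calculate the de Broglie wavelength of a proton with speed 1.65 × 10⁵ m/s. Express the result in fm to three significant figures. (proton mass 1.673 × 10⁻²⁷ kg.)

λ = 2400 fm

p = mv = 1.673 × 10⁻²⁷ × 1.65 × 10⁵ = 2.760 × 10⁻²² kg·m/s.
λ = h/p = 6.626 × 10⁻³⁴ / 2.760 × 10⁻²² = 2.40 × 10⁻¹² m = 2400 fm.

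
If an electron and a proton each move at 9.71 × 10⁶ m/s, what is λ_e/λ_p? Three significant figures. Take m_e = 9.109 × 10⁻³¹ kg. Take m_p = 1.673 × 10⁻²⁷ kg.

At fixed v, p = mv so λ = h/(mv) ∝ 1/m.
λ_e/λ_p = m_p/m_e = 1.673 × 10⁻²⁷/9.109 × 10⁻³¹ = 1840.

λ_e/λ_p = 1840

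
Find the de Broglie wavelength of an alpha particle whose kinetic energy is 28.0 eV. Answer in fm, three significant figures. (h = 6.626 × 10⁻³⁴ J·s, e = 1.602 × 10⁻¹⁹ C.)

λ = 2710 fm

KE = 28.0 eV = 4.486 × 10⁻¹⁸ J.
p = √(2mKE) = √(2 × 6.645 × 10⁻²⁷ × 4.486 × 10⁻¹⁸) = 2.442 × 10⁻²² kg·m/s.
λ = h/p = 6.626 × 10⁻³⁴ / 2.442 × 10⁻²² = 2.71 × 10⁻¹² m = 2710 fm.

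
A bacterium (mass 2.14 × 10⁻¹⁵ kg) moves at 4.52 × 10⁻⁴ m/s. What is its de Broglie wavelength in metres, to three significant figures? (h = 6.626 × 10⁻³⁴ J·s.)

λ = 6.85 × 10⁻¹⁶ m

p = mv = 2.14 × 10⁻¹⁵ × 4.52 × 10⁻⁴ = 9.673 × 10⁻¹⁹ kg·m/s.
λ = h/p = 6.626 × 10⁻³⁴ / 9.673 × 10⁻¹⁹ = 6.85 × 10⁻¹⁶ m.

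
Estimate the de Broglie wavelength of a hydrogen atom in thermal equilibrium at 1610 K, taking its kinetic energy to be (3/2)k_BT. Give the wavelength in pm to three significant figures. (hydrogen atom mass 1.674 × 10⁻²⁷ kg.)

KE = (3/2)k_BT = 1.5 × 1.381 × 10⁻²³ × 1610 = 3.335 × 10⁻²⁰ J.
p = √(2mKE) = √(2 × 1.674 × 10⁻²⁷ × 3.335 × 10⁻²⁰) = 1.057 × 10⁻²³ kg·m/s.
λ = h/p = 6.27 × 10⁻¹¹ m = 62.7 pm.

λ = 62.7 pm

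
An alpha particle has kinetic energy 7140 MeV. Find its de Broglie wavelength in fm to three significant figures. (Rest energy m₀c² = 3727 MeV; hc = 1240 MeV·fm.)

Total energy E = KE + m₀c² = 7140 + 3727 = 10867 MeV.
(pc)² = E² − (m₀c²)² = (10867)² − (3727)² = 1.042 × 10⁸ MeV², so pc = 1.021 × 10⁴ MeV.
λ = hc/(pc) = 1240 MeV·fm / 1.021 × 10⁴ MeV = 0.121 fm.

λ = 0.121 fm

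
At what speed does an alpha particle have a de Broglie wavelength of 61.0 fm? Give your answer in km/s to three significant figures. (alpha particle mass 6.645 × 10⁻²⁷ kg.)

v = 1630 km/s

p = h/λ = 6.626 × 10⁻³⁴ / 6.100 × 10⁻¹⁴ = 1.086 × 10⁻²⁰ kg·m/s.
v = p/m = 1.086 × 10⁻²⁰ / 6.645 × 10⁻²⁷ = 1.63 × 10⁶ m/s = 1630 km/s.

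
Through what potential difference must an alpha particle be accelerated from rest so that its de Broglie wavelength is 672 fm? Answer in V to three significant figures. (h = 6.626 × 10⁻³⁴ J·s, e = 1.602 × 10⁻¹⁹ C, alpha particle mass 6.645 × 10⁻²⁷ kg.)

V = 228 V

p = h/λ = 6.626 × 10⁻³⁴ / 6.720 × 10⁻¹³ = 9.860 × 10⁻²² kg·m/s.
KE = p²/(2m) = 7.315 × 10⁻¹⁷ J.
V = KE/2e = 7.315 × 10⁻¹⁷ / (2 × 1.602 × 10⁻¹⁹) = 228 V.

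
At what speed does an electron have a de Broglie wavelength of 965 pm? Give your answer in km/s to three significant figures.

v = 754 km/s

p = h/λ = 6.626 × 10⁻³⁴ / 9.650 × 10⁻¹⁰ = 6.866 × 10⁻²⁵ kg·m/s.
v = p/m = 6.866 × 10⁻²⁵ / 9.109 × 10⁻³¹ = 7.54 × 10⁵ m/s = 754 km/s.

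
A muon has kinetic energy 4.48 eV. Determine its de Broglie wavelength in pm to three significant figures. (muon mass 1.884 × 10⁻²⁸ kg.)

KE = 4.48 eV = 7.177 × 10⁻¹⁹ J.
p = √(2mKE) = √(2 × 1.884 × 10⁻²⁸ × 7.177 × 10⁻¹⁹) = 1.644 × 10⁻²³ kg·m/s.
λ = h/p = 6.626 × 10⁻³⁴ / 1.644 × 10⁻²³ = 4.03 × 10⁻¹¹ m = 40.3 pm.

λ = 40.3 pm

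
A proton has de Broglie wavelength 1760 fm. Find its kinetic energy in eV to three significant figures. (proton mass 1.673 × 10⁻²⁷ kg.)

p = h/λ = 6.626 × 10⁻³⁴ / 1.760 × 10⁻¹² = 3.765 × 10⁻²² kg·m/s.
KE = p²/(2m) = (3.765 × 10⁻²²)² / (2 × 1.673 × 10⁻²⁷) = 4.236 × 10⁻¹⁷ J = 264 eV.

KE = 264 eV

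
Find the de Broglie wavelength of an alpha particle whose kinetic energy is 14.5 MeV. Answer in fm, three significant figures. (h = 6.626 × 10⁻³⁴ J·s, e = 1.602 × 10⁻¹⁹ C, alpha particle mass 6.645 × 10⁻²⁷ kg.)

KE = 14.5 MeV = 2.323 × 10⁻¹² J.
p = √(2mKE) = √(2 × 6.645 × 10⁻²⁷ × 2.323 × 10⁻¹²) = 1.757 × 10⁻¹⁹ kg·m/s.
λ = h/p = 6.626 × 10⁻³⁴ / 1.757 × 10⁻¹⁹ = 3.77 × 10⁻¹⁵ m = 3.77 fm.

λ = 3.77 fm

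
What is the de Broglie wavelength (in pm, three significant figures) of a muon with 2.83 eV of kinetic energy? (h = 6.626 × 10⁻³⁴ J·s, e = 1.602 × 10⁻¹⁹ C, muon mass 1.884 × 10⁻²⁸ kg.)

λ = 50.7 pm

KE = 2.83 eV = 4.534 × 10⁻¹⁹ J.
p = √(2mKE) = √(2 × 1.884 × 10⁻²⁸ × 4.534 × 10⁻¹⁹) = 1.307 × 10⁻²³ kg·m/s.
λ = h/p = 6.626 × 10⁻³⁴ / 1.307 × 10⁻²³ = 5.07 × 10⁻¹¹ m = 50.7 pm.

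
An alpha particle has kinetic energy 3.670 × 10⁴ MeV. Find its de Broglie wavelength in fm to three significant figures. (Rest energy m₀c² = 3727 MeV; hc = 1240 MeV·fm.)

Total energy E = KE + m₀c² = 3.670 × 10⁴ + 3727 = 40427 MeV.
(pc)² = E² − (m₀c²)² = (40427)² − (3727)² = 1.620 × 10⁹ MeV², so pc = 4.025 × 10⁴ MeV.
λ = hc/(pc) = 1240 MeV·fm / 4.025 × 10⁴ MeV = 0.0308 fm.

λ = 0.0308 fm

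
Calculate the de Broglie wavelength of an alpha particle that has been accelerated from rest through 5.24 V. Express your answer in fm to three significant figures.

λ = 4440 fm

KE = 2eV = 2 × 1.602 × 10⁻¹⁹ × 5.240 = 1.679 × 10⁻¹⁸ J.
p = √(2mKE) = √(2 × 6.645 × 10⁻²⁷ × 1.679 × 10⁻¹⁸) = 1.494 × 10⁻²² kg·m/s.
λ = h/p = 6.626 × 10⁻³⁴ / 1.494 × 10⁻²² = 4.44 × 10⁻¹² m = 4440 fm.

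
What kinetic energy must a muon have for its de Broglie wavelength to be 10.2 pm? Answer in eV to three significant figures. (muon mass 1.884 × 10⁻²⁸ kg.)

p = h/λ = 6.626 × 10⁻³⁴ / 1.020 × 10⁻¹¹ = 6.496 × 10⁻²³ kg·m/s.
KE = p²/(2m) = (6.496 × 10⁻²³)² / (2 × 1.884 × 10⁻²⁸) = 1.120 × 10⁻¹⁷ J = 69.9 eV.

KE = 69.9 eV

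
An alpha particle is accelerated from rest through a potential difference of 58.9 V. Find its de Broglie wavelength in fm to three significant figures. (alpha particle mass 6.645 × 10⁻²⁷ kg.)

KE = 2eV = 2 × 1.602 × 10⁻¹⁹ × 58.90 = 1.887 × 10⁻¹⁷ J.
p = √(2mKE) = √(2 × 6.645 × 10⁻²⁷ × 1.887 × 10⁻¹⁷) = 5.008 × 10⁻²² kg·m/s.
λ = h/p = 6.626 × 10⁻³⁴ / 5.008 × 10⁻²² = 1.32 × 10⁻¹² m = 1320 fm.

λ = 1320 fm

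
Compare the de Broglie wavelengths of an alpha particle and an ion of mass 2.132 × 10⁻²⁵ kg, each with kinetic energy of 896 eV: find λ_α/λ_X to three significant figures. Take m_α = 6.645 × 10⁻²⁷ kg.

λ_α/λ_X = 5.66

At fixed KE, p = √(2mKE) so λ = h/p ∝ 1/√m.
λ_α/λ_X = √(m_X/m_α) = √(2.132 × 10⁻²⁵/6.645 × 10⁻²⁷) = √(32.08) = 5.66.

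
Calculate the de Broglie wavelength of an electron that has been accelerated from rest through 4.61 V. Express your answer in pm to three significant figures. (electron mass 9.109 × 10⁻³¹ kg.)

KE = eV = 1.602 × 10⁻¹⁹ × 4.610 = 7.385 × 10⁻¹⁹ J.
p = √(2mKE) = √(2 × 9.109 × 10⁻³¹ × 7.385 × 10⁻¹⁹) = 1.160 × 10⁻²⁴ kg·m/s.
λ = h/p = 6.626 × 10⁻³⁴ / 1.160 × 10⁻²⁴ = 5.71 × 10⁻¹⁰ m = 571 pm.

λ = 571 pm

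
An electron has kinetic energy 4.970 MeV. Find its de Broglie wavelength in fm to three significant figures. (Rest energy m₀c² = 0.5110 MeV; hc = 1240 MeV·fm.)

λ = 227 fm

Total energy E = KE + m₀c² = 4.970 + 0.5110 = 5.4810 MeV.
(pc)² = E² − (m₀c²)² = (5.4810)² − (0.5110)² = 29.78 MeV², so pc = 5.457 MeV.
λ = hc/(pc) = 1240 MeV·fm / 5.457 MeV = 227 fm.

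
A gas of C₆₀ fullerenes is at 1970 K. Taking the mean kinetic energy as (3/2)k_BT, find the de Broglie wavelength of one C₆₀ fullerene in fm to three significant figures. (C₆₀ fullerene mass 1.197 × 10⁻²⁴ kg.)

λ = 2120 fm

KE = (3/2)k_BT = 1.5 × 1.381 × 10⁻²³ × 1970 = 4.081 × 10⁻²⁰ J.
p = √(2mKE) = √(2 × 1.197 × 10⁻²⁴ × 4.081 × 10⁻²⁰) = 3.126 × 10⁻²² kg·m/s.
λ = h/p = 2.12 × 10⁻¹² m = 2120 fm.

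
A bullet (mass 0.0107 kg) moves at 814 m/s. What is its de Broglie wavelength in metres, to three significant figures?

p = mv = 0.0107 × 814 = 8.710 kg·m/s.
λ = h/p = 6.626 × 10⁻³⁴ / 8.710 = 7.61 × 10⁻³⁵ m.

λ = 7.61 × 10⁻³⁵ m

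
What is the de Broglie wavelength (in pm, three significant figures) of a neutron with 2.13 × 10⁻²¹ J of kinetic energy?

λ = 248 pm

p = √(2mKE) = √(2 × 1.675 × 10⁻²⁷ × 2.130 × 10⁻²¹) = 2.671 × 10⁻²⁴ kg·m/s.
λ = h/p = 6.626 × 10⁻³⁴ / 2.671 × 10⁻²⁴ = 2.48 × 10⁻¹⁰ m = 248 pm.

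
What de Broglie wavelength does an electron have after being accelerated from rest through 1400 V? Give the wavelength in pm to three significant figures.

λ = 32.8 pm

KE = eV = 1.602 × 10⁻¹⁹ × 1400 = 2.243 × 10⁻¹⁶ J.
p = √(2mKE) = √(2 × 9.109 × 10⁻³¹ × 2.243 × 10⁻¹⁶) = 2.021 × 10⁻²³ kg·m/s.
λ = h/p = 6.626 × 10⁻³⁴ / 2.021 × 10⁻²³ = 3.28 × 10⁻¹¹ m = 32.8 pm.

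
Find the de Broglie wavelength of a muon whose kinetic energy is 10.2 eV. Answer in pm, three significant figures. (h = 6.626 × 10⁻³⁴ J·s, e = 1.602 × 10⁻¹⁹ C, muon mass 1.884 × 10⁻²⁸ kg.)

KE = 10.2 eV = 1.634 × 10⁻¹⁸ J.
p = √(2mKE) = √(2 × 1.884 × 10⁻²⁸ × 1.634 × 10⁻¹⁸) = 2.481 × 10⁻²³ kg·m/s.
λ = h/p = 6.626 × 10⁻³⁴ / 2.481 × 10⁻²³ = 2.67 × 10⁻¹¹ m = 26.7 pm.

λ = 26.7 pm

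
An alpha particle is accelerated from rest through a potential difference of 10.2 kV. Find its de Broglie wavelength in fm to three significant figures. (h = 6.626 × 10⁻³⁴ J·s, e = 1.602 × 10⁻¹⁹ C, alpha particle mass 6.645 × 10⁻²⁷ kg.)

λ = 101 fm

KE = 2eV = 2 × 1.602 × 10⁻¹⁹ × 1.020 × 10⁴ = 3.268 × 10⁻¹⁵ J.
p = √(2mKE) = √(2 × 6.645 × 10⁻²⁷ × 3.268 × 10⁻¹⁵) = 6.590 × 10⁻²¹ kg·m/s.
λ = h/p = 6.626 × 10⁻³⁴ / 6.590 × 10⁻²¹ = 1.01 × 10⁻¹³ m = 101 fm.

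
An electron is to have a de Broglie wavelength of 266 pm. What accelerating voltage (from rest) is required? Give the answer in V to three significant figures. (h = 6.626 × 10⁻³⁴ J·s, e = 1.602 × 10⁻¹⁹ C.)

p = h/λ = 6.626 × 10⁻³⁴ / 2.660 × 10⁻¹⁰ = 2.491 × 10⁻²⁴ kg·m/s.
KE = p²/(2m) = 3.406 × 10⁻¹⁸ J.
V = KE/e = 3.406 × 10⁻¹⁸ / (1.602 × 10⁻¹⁹) = 21.3 V.

V = 21.3 V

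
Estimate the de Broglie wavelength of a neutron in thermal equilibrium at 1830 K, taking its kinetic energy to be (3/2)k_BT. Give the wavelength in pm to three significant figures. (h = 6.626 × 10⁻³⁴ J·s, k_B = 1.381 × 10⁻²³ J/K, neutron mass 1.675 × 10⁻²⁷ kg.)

KE = (3/2)k_BT = 1.5 × 1.381 × 10⁻²³ × 1830 = 3.791 × 10⁻²⁰ J.
p = √(2mKE) = √(2 × 1.675 × 10⁻²⁷ × 3.791 × 10⁻²⁰) = 1.127 × 10⁻²³ kg·m/s.
λ = h/p = 5.88 × 10⁻¹¹ m = 58.8 pm.

λ = 58.8 pm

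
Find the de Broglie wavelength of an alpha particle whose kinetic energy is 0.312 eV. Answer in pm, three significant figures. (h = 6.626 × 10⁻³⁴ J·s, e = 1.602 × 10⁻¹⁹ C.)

KE = 0.312 eV = 4.998 × 10⁻²⁰ J.
p = √(2mKE) = √(2 × 6.645 × 10⁻²⁷ × 4.998 × 10⁻²⁰) = 2.577 × 10⁻²³ kg·m/s.
λ = h/p = 6.626 × 10⁻³⁴ / 2.577 × 10⁻²³ = 2.57 × 10⁻¹¹ m = 25.7 pm.

λ = 25.7 pm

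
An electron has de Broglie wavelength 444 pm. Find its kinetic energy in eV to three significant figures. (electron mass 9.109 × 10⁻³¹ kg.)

p = h/λ = 6.626 × 10⁻³⁴ / 4.440 × 10⁻¹⁰ = 1.492 × 10⁻²⁴ kg·m/s.
KE = p²/(2m) = (1.492 × 10⁻²⁴)² / (2 × 9.109 × 10⁻³¹) = 1.222 × 10⁻¹⁸ J = 7.63 eV.

KE = 7.63 eV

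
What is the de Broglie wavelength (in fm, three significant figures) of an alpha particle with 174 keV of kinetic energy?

KE = 174 keV = 2.787 × 10⁻¹⁴ J.
p = √(2mKE) = √(2 × 6.645 × 10⁻²⁷ × 2.787 × 10⁻¹⁴) = 1.925 × 10⁻²⁰ kg·m/s.
λ = h/p = 6.626 × 10⁻³⁴ / 1.925 × 10⁻²⁰ = 3.44 × 10⁻¹⁴ m = 34.4 fm.

λ = 34.4 fm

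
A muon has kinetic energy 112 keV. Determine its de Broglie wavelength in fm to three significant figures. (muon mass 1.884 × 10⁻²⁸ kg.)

KE = 112 keV = 1.794 × 10⁻¹⁴ J.
p = √(2mKE) = √(2 × 1.884 × 10⁻²⁸ × 1.794 × 10⁻¹⁴) = 2.600 × 10⁻²¹ kg·m/s.
λ = h/p = 6.626 × 10⁻³⁴ / 2.600 × 10⁻²¹ = 2.55 × 10⁻¹³ m = 255 fm.

λ = 255 fm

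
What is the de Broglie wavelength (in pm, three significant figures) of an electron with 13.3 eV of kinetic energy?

λ = 336 pm

KE = 13.3 eV = 2.131 × 10⁻¹⁸ J.
p = √(2mKE) = √(2 × 9.109 × 10⁻³¹ × 2.131 × 10⁻¹⁸) = 1.970 × 10⁻²⁴ kg·m/s.
λ = h/p = 6.626 × 10⁻³⁴ / 1.970 × 10⁻²⁴ = 3.36 × 10⁻¹⁰ m = 336 pm.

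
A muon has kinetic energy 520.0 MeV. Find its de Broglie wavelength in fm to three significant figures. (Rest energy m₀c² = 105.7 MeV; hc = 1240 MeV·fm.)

Total energy E = KE + m₀c² = 520.0 + 105.7 = 625.7 MeV.
(pc)² = E² − (m₀c²)² = (625.7)² − (105.7)² = 3.803 × 10⁵ MeV², so pc = 616.7 MeV.
λ = hc/(pc) = 1240 MeV·fm / 616.7 MeV = 2.01 fm.

λ = 2.01 fm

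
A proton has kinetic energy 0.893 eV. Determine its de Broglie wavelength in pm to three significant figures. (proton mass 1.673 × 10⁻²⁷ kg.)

λ = 30.3 pm

KE = 0.893 eV = 1.431 × 10⁻¹⁹ J.
p = √(2mKE) = √(2 × 1.673 × 10⁻²⁷ × 1.431 × 10⁻¹⁹) = 2.188 × 10⁻²³ kg·m/s.
λ = h/p = 6.626 × 10⁻³⁴ / 2.188 × 10⁻²³ = 3.03 × 10⁻¹¹ m = 30.3 pm.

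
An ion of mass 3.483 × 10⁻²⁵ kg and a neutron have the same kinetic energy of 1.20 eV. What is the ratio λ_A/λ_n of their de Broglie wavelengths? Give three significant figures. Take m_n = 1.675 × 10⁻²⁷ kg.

λ_A/λ_n = 0.0693

At fixed KE, p = √(2mKE) so λ = h/p ∝ 1/√m.
λ_A/λ_n = √(m_n/m_A) = √(1.675 × 10⁻²⁷/3.483 × 10⁻²⁵) = √(4.809 × 10⁻³) = 0.0693.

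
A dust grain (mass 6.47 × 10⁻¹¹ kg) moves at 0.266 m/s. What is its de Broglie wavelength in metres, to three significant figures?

λ = 3.85 × 10⁻²³ m

p = mv = 6.47 × 10⁻¹¹ × 0.266 = 1.721 × 10⁻¹¹ kg·m/s.
λ = h/p = 6.626 × 10⁻³⁴ / 1.721 × 10⁻¹¹ = 3.85 × 10⁻²³ m.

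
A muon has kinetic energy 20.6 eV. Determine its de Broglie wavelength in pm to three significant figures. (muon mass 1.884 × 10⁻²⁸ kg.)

λ = 18.8 pm

KE = 20.6 eV = 3.300 × 10⁻¹⁸ J.
p = √(2mKE) = √(2 × 1.884 × 10⁻²⁸ × 3.300 × 10⁻¹⁸) = 3.526 × 10⁻²³ kg·m/s.
λ = h/p = 6.626 × 10⁻³⁴ / 3.526 × 10⁻²³ = 1.88 × 10⁻¹¹ m = 18.8 pm.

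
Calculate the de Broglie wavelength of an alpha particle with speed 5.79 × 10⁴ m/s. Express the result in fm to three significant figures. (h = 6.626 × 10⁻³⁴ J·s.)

λ = 1720 fm

p = mv = 6.645 × 10⁻²⁷ × 5.79 × 10⁴ = 3.847 × 10⁻²² kg·m/s.
λ = h/p = 6.626 × 10⁻³⁴ / 3.847 × 10⁻²² = 1.72 × 10⁻¹² m = 1720 fm.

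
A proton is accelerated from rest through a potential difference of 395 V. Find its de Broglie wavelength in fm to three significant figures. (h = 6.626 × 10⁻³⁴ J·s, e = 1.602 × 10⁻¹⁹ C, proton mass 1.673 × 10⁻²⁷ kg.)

λ = 1440 fm

KE = eV = 1.602 × 10⁻¹⁹ × 395.0 = 6.328 × 10⁻¹⁷ J.
p = √(2mKE) = √(2 × 1.673 × 10⁻²⁷ × 6.328 × 10⁻¹⁷) = 4.601 × 10⁻²² kg·m/s.
λ = h/p = 6.626 × 10⁻³⁴ / 4.601 × 10⁻²² = 1.44 × 10⁻¹² m = 1440 fm.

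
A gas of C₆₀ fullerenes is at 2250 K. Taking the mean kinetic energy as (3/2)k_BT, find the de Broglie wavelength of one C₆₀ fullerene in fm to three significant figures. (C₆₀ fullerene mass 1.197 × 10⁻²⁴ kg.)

KE = (3/2)k_BT = 1.5 × 1.381 × 10⁻²³ × 2250 = 4.661 × 10⁻²⁰ J.
p = √(2mKE) = √(2 × 1.197 × 10⁻²⁴ × 4.661 × 10⁻²⁰) = 3.340 × 10⁻²² kg·m/s.
λ = h/p = 1.98 × 10⁻¹² m = 1980 fm.

λ = 1980 fm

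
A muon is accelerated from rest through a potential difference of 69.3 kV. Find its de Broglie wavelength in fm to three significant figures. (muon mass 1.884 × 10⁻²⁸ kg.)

KE = eV = 1.602 × 10⁻¹⁹ × 6.930 × 10⁴ = 1.110 × 10⁻¹⁴ J.
p = √(2mKE) = √(2 × 1.884 × 10⁻²⁸ × 1.110 × 10⁻¹⁴) = 2.045 × 10⁻²¹ kg·m/s.
λ = h/p = 6.626 × 10⁻³⁴ / 2.045 × 10⁻²¹ = 3.24 × 10⁻¹³ m = 324 fm.

λ = 324 fm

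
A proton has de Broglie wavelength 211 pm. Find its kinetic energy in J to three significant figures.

KE = 2.95 × 10⁻²¹ J

p = h/λ = 6.626 × 10⁻³⁴ / 2.110 × 10⁻¹⁰ = 3.140 × 10⁻²⁴ kg·m/s.
KE = p²/(2m) = (3.140 × 10⁻²⁴)² / (2 × 1.673 × 10⁻²⁷) = 2.947 × 10⁻²¹ J = 2.95 × 10⁻²¹ J.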